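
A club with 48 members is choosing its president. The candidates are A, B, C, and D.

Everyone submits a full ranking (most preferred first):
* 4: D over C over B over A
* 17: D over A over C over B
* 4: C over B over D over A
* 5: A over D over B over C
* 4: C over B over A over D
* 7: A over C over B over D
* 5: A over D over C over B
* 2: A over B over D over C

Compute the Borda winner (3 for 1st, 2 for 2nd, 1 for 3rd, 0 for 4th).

A

A: 4×0 + 17×2 + 4×0 + 5×3 + 4×1 + 7×3 + 5×3 + 2×3 = 95
B: 4×1 + 17×0 + 4×2 + 5×1 + 4×2 + 7×1 + 5×0 + 2×2 = 36
C: 4×2 + 17×1 + 4×3 + 5×0 + 4×3 + 7×2 + 5×1 + 2×0 = 68
D: 4×3 + 17×3 + 4×1 + 5×2 + 4×0 + 7×0 + 5×2 + 2×1 = 89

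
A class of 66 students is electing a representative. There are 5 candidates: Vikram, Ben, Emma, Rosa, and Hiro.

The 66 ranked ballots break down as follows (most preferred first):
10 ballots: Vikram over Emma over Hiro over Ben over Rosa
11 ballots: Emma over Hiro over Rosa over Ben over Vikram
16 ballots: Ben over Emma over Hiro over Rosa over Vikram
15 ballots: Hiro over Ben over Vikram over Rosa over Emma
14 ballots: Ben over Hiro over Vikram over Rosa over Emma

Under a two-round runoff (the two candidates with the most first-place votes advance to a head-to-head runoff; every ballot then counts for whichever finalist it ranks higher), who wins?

Round 1 first-place votes: Vikram 10, Ben 30, Emma 11, Rosa 0, Hiro 15. Ben and Hiro advance.
Runoff: Ben is ranked above Hiro on 30 ballots, Hiro above Ben on 36.

Hiro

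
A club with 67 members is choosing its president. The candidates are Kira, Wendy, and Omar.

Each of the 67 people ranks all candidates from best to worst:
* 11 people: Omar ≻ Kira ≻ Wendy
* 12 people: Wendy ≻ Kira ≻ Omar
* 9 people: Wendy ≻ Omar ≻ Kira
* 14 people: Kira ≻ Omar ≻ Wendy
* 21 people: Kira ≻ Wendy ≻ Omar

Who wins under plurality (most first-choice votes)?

Kira

First-place votes: Kira 35, Wendy 21, Omar 11.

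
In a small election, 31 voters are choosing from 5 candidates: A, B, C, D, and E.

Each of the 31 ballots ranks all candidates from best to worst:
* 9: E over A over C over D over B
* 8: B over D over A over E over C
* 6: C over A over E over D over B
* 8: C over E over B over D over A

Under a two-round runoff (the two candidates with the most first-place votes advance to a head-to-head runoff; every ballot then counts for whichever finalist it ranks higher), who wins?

Round 1 first-place votes: A 0, B 8, C 14, D 0, E 9. C and E advance.
Runoff: C is ranked above E on 14 ballots, E above C on 17.

E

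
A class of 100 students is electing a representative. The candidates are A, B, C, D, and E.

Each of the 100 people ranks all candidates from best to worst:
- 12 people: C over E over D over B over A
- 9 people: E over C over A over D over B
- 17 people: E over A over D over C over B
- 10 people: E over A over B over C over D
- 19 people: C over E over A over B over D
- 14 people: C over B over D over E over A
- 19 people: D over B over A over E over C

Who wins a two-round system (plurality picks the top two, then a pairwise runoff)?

Round 1 first-place votes: A 0, B 0, C 45, D 19, E 36. C and E advance.
Runoff: C is ranked above E on 45 ballots, E above C on 55.

E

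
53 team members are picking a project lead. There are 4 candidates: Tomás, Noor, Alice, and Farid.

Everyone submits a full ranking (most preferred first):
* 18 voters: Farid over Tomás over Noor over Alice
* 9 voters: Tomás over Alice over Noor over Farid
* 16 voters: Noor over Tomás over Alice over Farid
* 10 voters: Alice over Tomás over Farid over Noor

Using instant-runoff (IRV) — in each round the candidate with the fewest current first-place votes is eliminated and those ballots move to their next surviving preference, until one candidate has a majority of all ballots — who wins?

Alice

Round 1: Tomás 9, Noor 16, Alice 10, Farid 18. Tomás eliminated.
Round 2: Noor 16, Alice 19, Farid 18. Noor eliminated.
Round 3: Alice 35, Farid 18. Alice has a majority (≥27).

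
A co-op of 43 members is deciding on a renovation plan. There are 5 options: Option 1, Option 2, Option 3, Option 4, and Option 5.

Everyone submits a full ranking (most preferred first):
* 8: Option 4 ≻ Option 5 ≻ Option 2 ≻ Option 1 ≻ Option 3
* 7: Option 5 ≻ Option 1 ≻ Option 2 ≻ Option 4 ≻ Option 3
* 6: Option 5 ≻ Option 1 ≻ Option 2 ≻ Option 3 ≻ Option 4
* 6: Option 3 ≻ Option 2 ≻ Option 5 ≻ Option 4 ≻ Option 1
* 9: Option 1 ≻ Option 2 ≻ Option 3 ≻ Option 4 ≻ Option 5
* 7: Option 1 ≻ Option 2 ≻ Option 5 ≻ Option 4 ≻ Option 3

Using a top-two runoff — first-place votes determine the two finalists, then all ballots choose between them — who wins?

Round 1 first-place votes: Option 1 16, Option 2 0, Option 3 6, Option 4 8, Option 5 13. Option 1 and Option 5 advance.
Runoff: Option 1 is ranked above Option 5 on 16 ballots, Option 5 above Option 1 on 27.

Option 5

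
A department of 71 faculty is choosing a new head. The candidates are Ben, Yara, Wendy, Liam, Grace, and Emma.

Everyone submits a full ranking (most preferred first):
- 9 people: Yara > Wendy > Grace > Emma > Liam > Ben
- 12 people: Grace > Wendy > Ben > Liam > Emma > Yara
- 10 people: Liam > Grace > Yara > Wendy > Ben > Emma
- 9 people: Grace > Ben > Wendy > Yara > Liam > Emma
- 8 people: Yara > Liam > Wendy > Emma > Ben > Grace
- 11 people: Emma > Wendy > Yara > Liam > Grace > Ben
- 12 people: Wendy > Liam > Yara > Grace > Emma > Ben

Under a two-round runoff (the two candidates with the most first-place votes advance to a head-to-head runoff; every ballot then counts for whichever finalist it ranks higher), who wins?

Yara

Round 1 first-place votes: Ben 0, Yara 17, Wendy 12, Liam 10, Grace 21, Emma 11. Grace and Yara advance.
Runoff: Grace is ranked above Yara on 31 ballots, Yara above Grace on 40.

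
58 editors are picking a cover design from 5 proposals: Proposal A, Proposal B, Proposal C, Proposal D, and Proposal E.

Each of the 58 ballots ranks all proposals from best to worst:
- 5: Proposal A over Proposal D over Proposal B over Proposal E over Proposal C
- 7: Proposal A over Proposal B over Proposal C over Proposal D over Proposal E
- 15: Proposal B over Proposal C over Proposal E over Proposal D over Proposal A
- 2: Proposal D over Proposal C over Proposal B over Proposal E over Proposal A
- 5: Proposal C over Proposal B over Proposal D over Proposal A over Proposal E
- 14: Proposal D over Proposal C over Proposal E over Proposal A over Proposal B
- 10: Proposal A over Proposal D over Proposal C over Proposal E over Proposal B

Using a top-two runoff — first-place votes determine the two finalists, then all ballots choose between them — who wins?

Round 1 first-place votes: Proposal A 22, Proposal B 15, Proposal C 5, Proposal D 16, Proposal E 0. Proposal A and Proposal D advance.
Runoff: Proposal A is ranked above Proposal D on 22 ballots, Proposal D above Proposal A on 36.

Proposal D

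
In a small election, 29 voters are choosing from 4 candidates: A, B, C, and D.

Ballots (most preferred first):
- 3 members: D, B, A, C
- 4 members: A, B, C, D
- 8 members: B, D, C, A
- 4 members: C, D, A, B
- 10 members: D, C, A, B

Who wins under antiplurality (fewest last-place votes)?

Last-place votes: A 8, B 14, C 3, D 4.

C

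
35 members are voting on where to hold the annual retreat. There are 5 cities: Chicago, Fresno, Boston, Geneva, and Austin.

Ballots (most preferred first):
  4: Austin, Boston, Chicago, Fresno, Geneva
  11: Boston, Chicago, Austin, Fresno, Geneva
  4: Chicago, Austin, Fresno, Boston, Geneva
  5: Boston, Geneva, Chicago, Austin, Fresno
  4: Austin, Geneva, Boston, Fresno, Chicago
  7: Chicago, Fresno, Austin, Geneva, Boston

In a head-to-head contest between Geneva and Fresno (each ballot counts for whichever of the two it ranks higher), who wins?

Fresno

Geneva is ranked above Fresno on 9 ballots; Fresno above Geneva on 26.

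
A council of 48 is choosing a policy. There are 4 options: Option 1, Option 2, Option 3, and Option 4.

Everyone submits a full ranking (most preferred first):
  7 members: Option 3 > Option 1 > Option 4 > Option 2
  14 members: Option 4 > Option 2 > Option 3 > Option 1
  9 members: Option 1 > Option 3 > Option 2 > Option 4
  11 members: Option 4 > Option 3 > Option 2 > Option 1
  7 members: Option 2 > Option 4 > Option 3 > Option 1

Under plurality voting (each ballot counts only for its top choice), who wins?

First-place votes: Option 1 9, Option 2 7, Option 3 7, Option 4 25.

Option 4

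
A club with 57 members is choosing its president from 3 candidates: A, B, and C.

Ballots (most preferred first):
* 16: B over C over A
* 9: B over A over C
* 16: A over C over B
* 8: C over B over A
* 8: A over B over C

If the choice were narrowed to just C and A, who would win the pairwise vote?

A

C is ranked above A on 24 ballots; A above C on 33.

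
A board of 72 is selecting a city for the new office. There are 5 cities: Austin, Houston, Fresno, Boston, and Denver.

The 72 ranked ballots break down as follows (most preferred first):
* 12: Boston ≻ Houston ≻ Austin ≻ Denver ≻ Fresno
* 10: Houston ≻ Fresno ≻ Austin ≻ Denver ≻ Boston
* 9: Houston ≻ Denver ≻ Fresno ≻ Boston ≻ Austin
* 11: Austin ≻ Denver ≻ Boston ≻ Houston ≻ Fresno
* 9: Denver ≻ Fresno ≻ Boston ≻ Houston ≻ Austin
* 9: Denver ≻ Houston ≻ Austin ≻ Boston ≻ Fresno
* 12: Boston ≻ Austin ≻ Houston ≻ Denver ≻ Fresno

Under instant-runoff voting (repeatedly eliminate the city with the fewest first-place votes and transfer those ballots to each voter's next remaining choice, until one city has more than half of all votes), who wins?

Denver

Round 1: Austin 11, Houston 19, Fresno 0, Boston 24, Denver 18. Fresno eliminated.
Round 2: Austin 11, Houston 19, Boston 24, Denver 18. Austin eliminated.
Round 3: Houston 19, Boston 24, Denver 29. Houston eliminated.
Round 4: Boston 24, Denver 48. Denver has a majority (≥37).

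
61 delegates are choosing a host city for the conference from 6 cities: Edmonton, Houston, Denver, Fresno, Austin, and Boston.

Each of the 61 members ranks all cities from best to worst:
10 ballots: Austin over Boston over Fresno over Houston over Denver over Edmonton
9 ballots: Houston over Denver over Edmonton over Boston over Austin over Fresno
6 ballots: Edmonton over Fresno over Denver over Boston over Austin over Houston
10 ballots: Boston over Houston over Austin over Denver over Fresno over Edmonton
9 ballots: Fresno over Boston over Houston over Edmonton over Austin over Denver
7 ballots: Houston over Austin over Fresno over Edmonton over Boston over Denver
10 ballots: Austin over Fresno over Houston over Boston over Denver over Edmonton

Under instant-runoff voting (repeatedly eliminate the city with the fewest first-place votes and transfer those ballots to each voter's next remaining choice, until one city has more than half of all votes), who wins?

Houston

Round 1: Edmonton 6, Houston 16, Denver 0, Fresno 9, Austin 20, Boston 10. Denver eliminated.
Round 2: Edmonton 6, Houston 16, Fresno 9, Austin 20, Boston 10. Edmonton eliminated.
Round 3: Houston 16, Fresno 15, Austin 20, Boston 10. Boston eliminated.
Round 4: Houston 26, Fresno 15, Austin 20. Fresno eliminated.
Round 5: Houston 35, Austin 26. Houston has a majority (≥31).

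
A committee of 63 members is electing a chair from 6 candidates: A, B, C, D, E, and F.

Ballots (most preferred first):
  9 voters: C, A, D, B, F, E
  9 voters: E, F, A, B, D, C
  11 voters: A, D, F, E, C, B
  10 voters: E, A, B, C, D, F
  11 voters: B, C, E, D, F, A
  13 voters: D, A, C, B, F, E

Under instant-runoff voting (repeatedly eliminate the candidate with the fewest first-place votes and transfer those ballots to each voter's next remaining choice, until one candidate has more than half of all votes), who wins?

Round 1: A 11, B 11, C 9, D 13, E 19, F 0. F eliminated.
Round 2: A 11, B 11, C 9, D 13, E 19. C eliminated.
Round 3: A 20, B 11, D 13, E 19. B eliminated.
Round 4: A 20, D 13, E 30. D eliminated.
Round 5: A 33, E 30. A has a majority (≥32).

A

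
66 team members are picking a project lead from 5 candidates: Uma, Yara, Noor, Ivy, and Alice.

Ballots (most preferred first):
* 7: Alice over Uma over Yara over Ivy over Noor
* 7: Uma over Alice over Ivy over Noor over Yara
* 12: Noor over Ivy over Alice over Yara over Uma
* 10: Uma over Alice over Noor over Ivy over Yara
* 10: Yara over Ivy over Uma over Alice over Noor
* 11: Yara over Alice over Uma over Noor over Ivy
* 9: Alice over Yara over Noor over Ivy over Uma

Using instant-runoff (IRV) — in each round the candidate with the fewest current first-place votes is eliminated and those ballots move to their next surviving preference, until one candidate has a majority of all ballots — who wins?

Alice

Round 1: Uma 17, Yara 21, Noor 12, Ivy 0, Alice 16. Ivy eliminated.
Round 2: Uma 17, Yara 21, Noor 12, Alice 16. Noor eliminated.
Round 3: Uma 17, Yara 21, Alice 28. Uma eliminated.
Round 4: Yara 21, Alice 45. Alice has a majority (≥34).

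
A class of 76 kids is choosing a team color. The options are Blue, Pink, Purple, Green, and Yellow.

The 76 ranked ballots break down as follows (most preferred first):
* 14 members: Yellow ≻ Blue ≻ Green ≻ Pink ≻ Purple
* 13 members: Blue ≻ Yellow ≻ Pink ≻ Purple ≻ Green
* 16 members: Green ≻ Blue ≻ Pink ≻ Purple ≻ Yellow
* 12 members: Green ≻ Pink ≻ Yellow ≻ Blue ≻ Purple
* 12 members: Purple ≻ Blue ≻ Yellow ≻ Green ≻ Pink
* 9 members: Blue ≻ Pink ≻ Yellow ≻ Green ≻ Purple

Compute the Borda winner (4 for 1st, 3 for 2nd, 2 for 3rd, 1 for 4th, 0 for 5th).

Blue: 14×3 + 13×4 + 16×3 + 12×1 + 12×3 + 9×4 = 226
Pink: 14×1 + 13×2 + 16×2 + 12×3 + 12×0 + 9×3 = 135
Purple: 14×0 + 13×1 + 16×1 + 12×0 + 12×4 + 9×0 = 77
Green: 14×2 + 13×0 + 16×4 + 12×4 + 12×1 + 9×1 = 161
Yellow: 14×4 + 13×3 + 16×0 + 12×2 + 12×2 + 9×2 = 161

Blue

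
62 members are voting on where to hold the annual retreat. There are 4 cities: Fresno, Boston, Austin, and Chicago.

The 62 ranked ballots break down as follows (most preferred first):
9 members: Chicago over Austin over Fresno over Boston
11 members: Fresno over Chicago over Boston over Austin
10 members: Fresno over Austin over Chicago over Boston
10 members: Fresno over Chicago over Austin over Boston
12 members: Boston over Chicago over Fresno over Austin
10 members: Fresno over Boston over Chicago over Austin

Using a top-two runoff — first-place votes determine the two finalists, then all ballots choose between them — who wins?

Fresno

Round 1 first-place votes: Fresno 41, Boston 12, Austin 0, Chicago 9. Fresno and Boston advance.
Runoff: Fresno is ranked above Boston on 50 ballots, Boston above Fresno on 12.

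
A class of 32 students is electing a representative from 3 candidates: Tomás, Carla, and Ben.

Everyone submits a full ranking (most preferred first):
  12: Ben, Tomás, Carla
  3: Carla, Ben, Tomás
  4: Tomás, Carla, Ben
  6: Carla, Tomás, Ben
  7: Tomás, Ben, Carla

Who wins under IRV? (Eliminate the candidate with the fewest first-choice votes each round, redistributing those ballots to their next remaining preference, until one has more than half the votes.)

Round 1: Tomás 11, Carla 9, Ben 12. Carla eliminated.
Round 2: Tomás 17, Ben 15. Tomás has a majority (≥17).

Tomás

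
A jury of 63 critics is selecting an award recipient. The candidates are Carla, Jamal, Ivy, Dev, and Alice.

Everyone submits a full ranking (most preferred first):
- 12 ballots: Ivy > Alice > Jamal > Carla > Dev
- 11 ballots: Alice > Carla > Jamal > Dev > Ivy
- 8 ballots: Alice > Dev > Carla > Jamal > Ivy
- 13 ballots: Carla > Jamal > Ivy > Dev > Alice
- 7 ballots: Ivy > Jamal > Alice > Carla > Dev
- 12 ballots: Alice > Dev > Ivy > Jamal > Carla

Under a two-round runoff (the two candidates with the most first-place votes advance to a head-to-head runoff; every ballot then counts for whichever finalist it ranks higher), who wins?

Round 1 first-place votes: Carla 13, Jamal 0, Ivy 19, Dev 0, Alice 31. Alice and Ivy advance.
Runoff: Alice is ranked above Ivy on 31 ballots, Ivy above Alice on 32.

Ivy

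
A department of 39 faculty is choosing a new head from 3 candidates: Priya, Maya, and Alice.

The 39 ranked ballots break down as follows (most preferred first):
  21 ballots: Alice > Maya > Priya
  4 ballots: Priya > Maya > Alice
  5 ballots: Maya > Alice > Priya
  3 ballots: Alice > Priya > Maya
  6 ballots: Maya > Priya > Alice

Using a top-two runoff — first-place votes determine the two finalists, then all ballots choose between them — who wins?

Alice

Round 1 first-place votes: Priya 4, Maya 11, Alice 24. Alice and Maya advance.
Runoff: Alice is ranked above Maya on 24 ballots, Maya above Alice on 15.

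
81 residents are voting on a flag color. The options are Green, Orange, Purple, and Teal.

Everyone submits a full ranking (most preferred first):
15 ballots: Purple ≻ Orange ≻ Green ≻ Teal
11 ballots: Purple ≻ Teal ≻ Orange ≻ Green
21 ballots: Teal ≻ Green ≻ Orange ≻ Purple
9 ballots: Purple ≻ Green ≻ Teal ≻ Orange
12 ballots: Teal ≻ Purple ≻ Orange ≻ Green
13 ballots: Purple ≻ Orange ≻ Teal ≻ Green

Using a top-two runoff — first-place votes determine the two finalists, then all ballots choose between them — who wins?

Purple

Round 1 first-place votes: Green 0, Orange 0, Purple 48, Teal 33. Purple and Teal advance.
Runoff: Purple is ranked above Teal on 48 ballots, Teal above Purple on 33.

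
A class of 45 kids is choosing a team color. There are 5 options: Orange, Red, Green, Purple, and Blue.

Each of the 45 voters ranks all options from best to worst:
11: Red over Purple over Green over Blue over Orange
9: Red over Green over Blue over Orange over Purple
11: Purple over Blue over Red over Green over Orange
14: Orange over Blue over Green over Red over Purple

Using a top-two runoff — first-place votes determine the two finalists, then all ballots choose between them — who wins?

Round 1 first-place votes: Orange 14, Red 20, Green 0, Purple 11, Blue 0. Red and Orange advance.
Runoff: Red is ranked above Orange on 31 ballots, Orange above Red on 14.

Red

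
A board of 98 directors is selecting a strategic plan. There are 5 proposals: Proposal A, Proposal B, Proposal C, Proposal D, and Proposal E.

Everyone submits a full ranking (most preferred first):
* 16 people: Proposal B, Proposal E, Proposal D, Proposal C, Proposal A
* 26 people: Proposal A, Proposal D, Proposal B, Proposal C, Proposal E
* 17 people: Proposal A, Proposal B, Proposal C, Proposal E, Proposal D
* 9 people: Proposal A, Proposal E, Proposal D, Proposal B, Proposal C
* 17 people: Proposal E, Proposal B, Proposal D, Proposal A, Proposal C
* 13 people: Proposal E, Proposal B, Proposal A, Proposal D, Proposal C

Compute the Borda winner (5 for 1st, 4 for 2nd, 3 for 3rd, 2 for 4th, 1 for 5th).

Proposal A: 16×1 + 26×5 + 17×5 + 9×5 + 17×2 + 13×3 = 349
Proposal B: 16×5 + 26×3 + 17×4 + 9×2 + 17×4 + 13×4 = 364
Proposal C: 16×2 + 26×2 + 17×3 + 9×1 + 17×1 + 13×1 = 174
Proposal D: 16×3 + 26×4 + 17×1 + 9×3 + 17×3 + 13×2 = 273
Proposal E: 16×4 + 26×1 + 17×2 + 9×4 + 17×5 + 13×5 = 310

Proposal B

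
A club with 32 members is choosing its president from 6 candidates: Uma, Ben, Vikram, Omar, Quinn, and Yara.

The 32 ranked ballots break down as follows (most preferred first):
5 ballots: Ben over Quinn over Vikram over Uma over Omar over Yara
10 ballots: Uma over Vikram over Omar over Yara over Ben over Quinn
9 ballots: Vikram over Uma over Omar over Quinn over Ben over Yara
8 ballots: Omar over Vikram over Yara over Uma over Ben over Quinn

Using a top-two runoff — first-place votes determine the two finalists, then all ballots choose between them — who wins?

Round 1 first-place votes: Uma 10, Ben 5, Vikram 9, Omar 8, Quinn 0, Yara 0. Uma and Vikram advance.
Runoff: Uma is ranked above Vikram on 10 ballots, Vikram above Uma on 22.

Vikram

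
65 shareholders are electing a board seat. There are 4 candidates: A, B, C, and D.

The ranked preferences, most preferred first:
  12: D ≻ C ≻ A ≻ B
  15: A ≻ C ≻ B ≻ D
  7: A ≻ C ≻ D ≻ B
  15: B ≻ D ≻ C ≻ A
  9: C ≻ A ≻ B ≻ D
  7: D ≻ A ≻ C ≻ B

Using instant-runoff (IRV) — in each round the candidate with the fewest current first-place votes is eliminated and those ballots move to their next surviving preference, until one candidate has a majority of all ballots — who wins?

Round 1: A 22, B 15, C 9, D 19. C eliminated.
Round 2: A 31, B 15, D 19. B eliminated.
Round 3: A 31, D 34. D has a majority (≥33).

D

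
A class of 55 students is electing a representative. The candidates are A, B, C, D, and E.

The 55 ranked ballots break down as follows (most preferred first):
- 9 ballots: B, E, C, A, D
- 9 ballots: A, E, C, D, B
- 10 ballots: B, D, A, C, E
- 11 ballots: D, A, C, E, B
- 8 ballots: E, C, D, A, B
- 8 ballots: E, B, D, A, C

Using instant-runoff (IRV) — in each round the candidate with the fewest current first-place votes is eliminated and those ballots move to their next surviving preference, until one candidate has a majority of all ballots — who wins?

E

Round 1: A 9, B 19, C 0, D 11, E 16. C eliminated.
Round 2: A 9, B 19, D 11, E 16. A eliminated.
Round 3: B 19, D 11, E 25. D eliminated.
Round 4: B 19, E 36. E has a majority (≥28).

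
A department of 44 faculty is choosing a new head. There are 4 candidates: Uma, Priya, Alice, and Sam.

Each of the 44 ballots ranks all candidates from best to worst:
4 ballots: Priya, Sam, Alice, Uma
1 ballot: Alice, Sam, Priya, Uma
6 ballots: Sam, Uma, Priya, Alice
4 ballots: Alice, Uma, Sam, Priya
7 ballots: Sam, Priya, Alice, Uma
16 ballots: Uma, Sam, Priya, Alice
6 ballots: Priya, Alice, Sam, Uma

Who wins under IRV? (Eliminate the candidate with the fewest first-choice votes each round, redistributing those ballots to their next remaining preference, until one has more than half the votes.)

Sam

Round 1: Uma 16, Priya 10, Alice 5, Sam 13. Alice eliminated.
Round 2: Uma 20, Priya 10, Sam 14. Priya eliminated.
Round 3: Uma 20, Sam 24. Sam has a majority (≥23).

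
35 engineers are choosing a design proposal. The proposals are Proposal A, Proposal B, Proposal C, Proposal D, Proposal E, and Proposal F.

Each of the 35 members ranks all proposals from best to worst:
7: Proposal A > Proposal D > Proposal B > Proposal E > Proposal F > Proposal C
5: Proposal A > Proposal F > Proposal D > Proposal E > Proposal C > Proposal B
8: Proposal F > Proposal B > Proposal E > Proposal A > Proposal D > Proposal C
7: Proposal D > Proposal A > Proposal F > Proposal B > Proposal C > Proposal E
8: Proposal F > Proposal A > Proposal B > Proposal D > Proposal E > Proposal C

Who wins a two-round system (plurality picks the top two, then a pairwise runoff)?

Round 1 first-place votes: Proposal A 12, Proposal B 0, Proposal C 0, Proposal D 7, Proposal E 0, Proposal F 16. Proposal F and Proposal A advance.
Runoff: Proposal F is ranked above Proposal A on 16 ballots, Proposal A above Proposal F on 19.

Proposal A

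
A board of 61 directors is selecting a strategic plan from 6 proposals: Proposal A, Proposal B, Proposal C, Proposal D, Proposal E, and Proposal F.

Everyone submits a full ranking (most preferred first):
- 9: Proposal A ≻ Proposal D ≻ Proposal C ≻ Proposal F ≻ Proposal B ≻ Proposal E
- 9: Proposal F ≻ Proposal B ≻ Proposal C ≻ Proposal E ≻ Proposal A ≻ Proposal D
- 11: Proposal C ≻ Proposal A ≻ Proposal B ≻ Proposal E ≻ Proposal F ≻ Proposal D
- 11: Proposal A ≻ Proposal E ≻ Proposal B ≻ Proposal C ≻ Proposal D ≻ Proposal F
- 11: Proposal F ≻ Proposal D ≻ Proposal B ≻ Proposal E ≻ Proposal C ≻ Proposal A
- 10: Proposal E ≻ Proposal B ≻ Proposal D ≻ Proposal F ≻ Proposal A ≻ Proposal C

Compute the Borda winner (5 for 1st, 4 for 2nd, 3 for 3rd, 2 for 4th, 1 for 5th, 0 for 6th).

Proposal A: 9×5 + 9×1 + 11×4 + 11×5 + 11×0 + 10×1 = 163
Proposal B: 9×1 + 9×4 + 11×3 + 11×3 + 11×3 + 10×4 = 184
Proposal C: 9×3 + 9×3 + 11×5 + 11×2 + 11×1 + 10×0 = 142
Proposal D: 9×4 + 9×0 + 11×0 + 11×1 + 11×4 + 10×3 = 121
Proposal E: 9×0 + 9×2 + 11×2 + 11×4 + 11×2 + 10×5 = 156
Proposal F: 9×2 + 9×5 + 11×1 + 11×0 + 11×5 + 10×2 = 149

Proposal B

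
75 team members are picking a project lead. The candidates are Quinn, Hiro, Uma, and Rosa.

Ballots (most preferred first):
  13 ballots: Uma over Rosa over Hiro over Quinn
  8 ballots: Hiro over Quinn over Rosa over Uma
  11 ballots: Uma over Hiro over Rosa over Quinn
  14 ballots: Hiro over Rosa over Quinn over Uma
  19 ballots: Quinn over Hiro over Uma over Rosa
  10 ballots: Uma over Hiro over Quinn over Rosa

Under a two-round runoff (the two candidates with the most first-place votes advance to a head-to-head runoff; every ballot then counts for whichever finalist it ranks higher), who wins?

Round 1 first-place votes: Quinn 19, Hiro 22, Uma 34, Rosa 0. Uma and Hiro advance.
Runoff: Uma is ranked above Hiro on 34 ballots, Hiro above Uma on 41.

Hiro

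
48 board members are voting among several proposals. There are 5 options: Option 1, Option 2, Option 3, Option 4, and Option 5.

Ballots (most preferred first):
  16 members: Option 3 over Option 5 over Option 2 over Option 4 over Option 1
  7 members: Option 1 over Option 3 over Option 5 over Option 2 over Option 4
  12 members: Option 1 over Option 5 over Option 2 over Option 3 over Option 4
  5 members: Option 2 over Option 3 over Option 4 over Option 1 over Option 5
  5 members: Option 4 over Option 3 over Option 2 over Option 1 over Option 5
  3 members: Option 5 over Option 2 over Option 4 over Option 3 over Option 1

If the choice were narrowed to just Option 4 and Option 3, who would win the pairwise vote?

Option 4 is ranked above Option 3 on 8 ballots; Option 3 above Option 4 on 40.

Option 3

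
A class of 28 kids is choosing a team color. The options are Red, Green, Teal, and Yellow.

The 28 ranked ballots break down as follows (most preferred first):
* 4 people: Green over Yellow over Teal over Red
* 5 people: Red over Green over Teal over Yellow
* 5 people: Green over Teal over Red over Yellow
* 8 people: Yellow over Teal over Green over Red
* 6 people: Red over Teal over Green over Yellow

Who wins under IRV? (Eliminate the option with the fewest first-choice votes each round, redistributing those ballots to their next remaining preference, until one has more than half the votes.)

Round 1: Red 11, Green 9, Teal 0, Yellow 8. Teal eliminated.
Round 2: Red 11, Green 9, Yellow 8. Yellow eliminated.
Round 3: Red 11, Green 17. Green has a majority (≥15).

Green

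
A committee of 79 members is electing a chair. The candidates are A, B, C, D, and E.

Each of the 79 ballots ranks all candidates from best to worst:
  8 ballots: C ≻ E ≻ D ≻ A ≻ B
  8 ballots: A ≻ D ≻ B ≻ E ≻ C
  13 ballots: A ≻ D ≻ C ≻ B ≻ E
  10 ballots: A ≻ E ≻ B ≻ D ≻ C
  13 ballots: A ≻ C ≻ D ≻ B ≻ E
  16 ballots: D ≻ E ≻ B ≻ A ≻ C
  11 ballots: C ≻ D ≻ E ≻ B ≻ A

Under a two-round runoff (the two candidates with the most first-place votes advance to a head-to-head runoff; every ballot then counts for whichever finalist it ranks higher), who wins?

Round 1 first-place votes: A 44, B 0, C 19, D 16, E 0. A and C advance.
Runoff: A is ranked above C on 60 ballots, C above A on 19.

A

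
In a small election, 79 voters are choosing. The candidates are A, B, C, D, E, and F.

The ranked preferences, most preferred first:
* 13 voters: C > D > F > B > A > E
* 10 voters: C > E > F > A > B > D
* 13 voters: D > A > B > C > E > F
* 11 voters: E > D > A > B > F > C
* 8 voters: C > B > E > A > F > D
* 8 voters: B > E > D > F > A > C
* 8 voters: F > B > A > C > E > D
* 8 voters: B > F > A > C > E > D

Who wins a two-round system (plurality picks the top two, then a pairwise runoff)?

Round 1 first-place votes: A 0, B 16, C 31, D 13, E 11, F 8. C and B advance.
Runoff: C is ranked above B on 31 ballots, B above C on 48.

B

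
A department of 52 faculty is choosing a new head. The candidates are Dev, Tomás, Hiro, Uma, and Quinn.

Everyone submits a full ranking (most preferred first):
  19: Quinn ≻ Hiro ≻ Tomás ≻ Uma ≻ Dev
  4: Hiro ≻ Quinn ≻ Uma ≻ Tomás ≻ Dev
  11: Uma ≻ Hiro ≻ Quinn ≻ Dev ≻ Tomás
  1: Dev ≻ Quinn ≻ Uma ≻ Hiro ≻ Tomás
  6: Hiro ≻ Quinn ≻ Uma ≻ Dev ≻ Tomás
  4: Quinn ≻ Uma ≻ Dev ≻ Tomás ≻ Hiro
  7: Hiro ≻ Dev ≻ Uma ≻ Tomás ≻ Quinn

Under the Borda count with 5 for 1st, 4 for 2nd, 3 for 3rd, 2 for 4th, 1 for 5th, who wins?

Hiro

Dev: 19×1 + 4×1 + 11×2 + 1×5 + 6×2 + 4×3 + 7×4 = 102
Tomás: 19×3 + 4×2 + 11×1 + 1×1 + 6×1 + 4×2 + 7×2 = 105
Hiro: 19×4 + 4×5 + 11×4 + 1×2 + 6×5 + 4×1 + 7×5 = 211
Uma: 19×2 + 4×3 + 11×5 + 1×3 + 6×3 + 4×4 + 7×3 = 163
Quinn: 19×5 + 4×4 + 11×3 + 1×4 + 6×4 + 4×5 + 7×1 = 199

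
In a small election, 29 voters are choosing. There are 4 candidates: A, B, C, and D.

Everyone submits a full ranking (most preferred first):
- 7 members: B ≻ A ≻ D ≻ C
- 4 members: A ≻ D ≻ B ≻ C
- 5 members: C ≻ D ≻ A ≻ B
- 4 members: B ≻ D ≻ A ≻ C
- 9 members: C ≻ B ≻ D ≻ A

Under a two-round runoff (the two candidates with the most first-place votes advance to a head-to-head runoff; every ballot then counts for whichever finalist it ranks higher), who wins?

B

Round 1 first-place votes: A 4, B 11, C 14, D 0. C and B advance.
Runoff: C is ranked above B on 14 ballots, B above C on 15.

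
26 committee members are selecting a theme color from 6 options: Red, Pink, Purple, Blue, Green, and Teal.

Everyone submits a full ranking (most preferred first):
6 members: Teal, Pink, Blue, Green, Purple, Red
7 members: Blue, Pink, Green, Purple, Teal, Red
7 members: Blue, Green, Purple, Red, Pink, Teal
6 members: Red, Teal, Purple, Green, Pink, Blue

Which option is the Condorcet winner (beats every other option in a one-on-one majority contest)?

Blue vs Red: 20–6
Blue vs Pink: 14–12
Blue vs Purple: 20–6
Blue vs Green: 20–6
Blue vs Teal: 14–12
Blue beats every other option.

Blue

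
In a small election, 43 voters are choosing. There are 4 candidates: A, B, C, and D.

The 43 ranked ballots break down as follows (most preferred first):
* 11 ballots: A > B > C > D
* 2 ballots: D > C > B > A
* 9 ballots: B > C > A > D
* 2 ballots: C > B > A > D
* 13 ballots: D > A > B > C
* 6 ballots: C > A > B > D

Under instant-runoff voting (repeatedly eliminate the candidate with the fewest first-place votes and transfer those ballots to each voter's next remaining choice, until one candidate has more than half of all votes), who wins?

Round 1: A 11, B 9, C 8, D 15. C eliminated.
Round 2: A 17, B 11, D 15. B eliminated.
Round 3: A 28, D 15. A has a majority (≥22).

A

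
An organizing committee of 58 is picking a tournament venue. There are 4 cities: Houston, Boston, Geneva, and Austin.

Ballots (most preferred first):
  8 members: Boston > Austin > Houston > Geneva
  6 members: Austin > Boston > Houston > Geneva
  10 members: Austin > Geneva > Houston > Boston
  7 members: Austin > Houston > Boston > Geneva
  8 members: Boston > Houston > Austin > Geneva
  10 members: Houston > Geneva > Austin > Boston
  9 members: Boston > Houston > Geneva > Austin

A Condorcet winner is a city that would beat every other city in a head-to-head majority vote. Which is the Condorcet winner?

Austin

Austin vs Houston: 31–27
Austin vs Boston: 33–25
Austin vs Geneva: 39–19
Austin beats every other city.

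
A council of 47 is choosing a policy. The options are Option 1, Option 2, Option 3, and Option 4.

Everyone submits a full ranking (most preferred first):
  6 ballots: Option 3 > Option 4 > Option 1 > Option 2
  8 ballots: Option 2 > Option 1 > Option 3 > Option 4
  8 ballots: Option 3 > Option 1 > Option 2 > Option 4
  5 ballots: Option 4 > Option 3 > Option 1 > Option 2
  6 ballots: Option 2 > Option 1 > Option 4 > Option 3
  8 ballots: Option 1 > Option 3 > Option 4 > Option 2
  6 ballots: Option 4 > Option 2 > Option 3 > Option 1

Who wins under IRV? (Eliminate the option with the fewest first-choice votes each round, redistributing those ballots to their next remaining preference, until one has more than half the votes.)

Round 1: Option 1 8, Option 2 14, Option 3 14, Option 4 11. Option 1 eliminated.
Round 2: Option 2 14, Option 3 22, Option 4 11. Option 4 eliminated.
Round 3: Option 2 20, Option 3 27. Option 3 has a majority (≥24).

Option 3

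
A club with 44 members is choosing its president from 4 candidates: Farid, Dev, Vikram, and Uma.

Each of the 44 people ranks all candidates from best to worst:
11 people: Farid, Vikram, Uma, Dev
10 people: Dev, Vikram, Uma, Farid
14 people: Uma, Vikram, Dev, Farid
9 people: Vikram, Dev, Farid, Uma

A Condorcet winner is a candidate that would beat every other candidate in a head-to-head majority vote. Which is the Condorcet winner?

Vikram

Vikram vs Farid: 33–11
Vikram vs Dev: 34–10
Vikram vs Uma: 30–14
Vikram beats every other candidate.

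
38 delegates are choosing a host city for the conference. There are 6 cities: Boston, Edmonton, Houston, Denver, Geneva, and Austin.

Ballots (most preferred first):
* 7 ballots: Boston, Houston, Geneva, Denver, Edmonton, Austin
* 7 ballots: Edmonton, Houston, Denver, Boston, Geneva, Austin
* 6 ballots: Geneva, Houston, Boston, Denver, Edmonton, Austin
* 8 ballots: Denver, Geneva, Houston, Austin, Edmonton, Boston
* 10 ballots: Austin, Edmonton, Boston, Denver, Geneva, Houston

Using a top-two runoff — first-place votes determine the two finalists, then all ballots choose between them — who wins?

Round 1 first-place votes: Boston 7, Edmonton 7, Houston 0, Denver 8, Geneva 6, Austin 10. Austin and Denver advance.
Runoff: Austin is ranked above Denver on 10 ballots, Denver above Austin on 28.

Denver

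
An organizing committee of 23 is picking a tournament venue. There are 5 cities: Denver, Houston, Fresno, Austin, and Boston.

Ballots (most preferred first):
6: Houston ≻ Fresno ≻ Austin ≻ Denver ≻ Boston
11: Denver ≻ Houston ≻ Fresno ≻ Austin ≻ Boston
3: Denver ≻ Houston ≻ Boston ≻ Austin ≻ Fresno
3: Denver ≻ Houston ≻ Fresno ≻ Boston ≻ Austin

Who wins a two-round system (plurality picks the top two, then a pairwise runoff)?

Denver

Round 1 first-place votes: Denver 17, Houston 6, Fresno 0, Austin 0, Boston 0. Denver and Houston advance.
Runoff: Denver is ranked above Houston on 17 ballots, Houston above Denver on 6.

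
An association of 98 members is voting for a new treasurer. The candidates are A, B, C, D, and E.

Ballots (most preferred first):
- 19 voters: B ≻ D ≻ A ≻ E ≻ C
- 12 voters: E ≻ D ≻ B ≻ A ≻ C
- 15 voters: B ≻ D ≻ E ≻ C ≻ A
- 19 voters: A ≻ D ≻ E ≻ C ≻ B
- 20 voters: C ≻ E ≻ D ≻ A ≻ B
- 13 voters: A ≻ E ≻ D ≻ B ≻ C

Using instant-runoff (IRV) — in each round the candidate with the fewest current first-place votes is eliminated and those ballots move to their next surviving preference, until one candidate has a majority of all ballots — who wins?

Round 1: A 32, B 34, C 20, D 0, E 12. D eliminated.
Round 2: A 32, B 34, C 20, E 12. E eliminated.
Round 3: A 32, B 46, C 20. C eliminated.
Round 4: A 52, B 46. A has a majority (≥50).

A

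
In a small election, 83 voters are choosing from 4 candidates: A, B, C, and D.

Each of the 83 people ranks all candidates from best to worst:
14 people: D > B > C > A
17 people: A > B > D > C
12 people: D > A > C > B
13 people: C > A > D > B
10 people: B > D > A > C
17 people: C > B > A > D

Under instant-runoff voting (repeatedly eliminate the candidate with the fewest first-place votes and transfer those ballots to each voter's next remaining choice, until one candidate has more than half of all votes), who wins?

D

Round 1: A 17, B 10, C 30, D 26. B eliminated.
Round 2: A 17, C 30, D 36. A eliminated.
Round 3: C 30, D 53. D has a majority (≥42).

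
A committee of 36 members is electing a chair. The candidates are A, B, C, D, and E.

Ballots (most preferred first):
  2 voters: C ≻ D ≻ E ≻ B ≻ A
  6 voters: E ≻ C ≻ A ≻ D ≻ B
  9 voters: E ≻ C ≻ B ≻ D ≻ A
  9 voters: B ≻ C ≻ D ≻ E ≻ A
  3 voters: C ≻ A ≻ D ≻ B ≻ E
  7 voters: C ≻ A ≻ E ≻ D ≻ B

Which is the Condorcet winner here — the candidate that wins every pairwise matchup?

C vs A: 36–0
C vs B: 27–9
C vs D: 36–0
C vs E: 21–15
C beats every other candidate.

C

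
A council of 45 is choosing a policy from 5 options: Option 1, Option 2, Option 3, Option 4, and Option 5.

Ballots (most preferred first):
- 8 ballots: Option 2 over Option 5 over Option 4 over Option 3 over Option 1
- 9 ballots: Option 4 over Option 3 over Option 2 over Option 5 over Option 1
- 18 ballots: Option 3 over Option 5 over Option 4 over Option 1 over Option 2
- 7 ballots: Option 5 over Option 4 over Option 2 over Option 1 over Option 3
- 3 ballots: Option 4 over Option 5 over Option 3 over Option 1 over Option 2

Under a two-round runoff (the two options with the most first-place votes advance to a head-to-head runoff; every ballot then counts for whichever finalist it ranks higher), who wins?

Round 1 first-place votes: Option 1 0, Option 2 8, Option 3 18, Option 4 12, Option 5 7. Option 3 and Option 4 advance.
Runoff: Option 3 is ranked above Option 4 on 18 ballots, Option 4 above Option 3 on 27.

Option 4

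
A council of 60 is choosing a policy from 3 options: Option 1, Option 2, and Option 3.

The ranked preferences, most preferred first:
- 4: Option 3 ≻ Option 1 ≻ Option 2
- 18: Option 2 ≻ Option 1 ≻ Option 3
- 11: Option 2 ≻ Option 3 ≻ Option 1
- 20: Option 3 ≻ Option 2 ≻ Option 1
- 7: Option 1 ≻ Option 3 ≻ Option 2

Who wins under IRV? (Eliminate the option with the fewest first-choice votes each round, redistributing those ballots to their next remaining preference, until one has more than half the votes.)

Round 1: Option 1 7, Option 2 29, Option 3 24. Option 1 eliminated.
Round 2: Option 2 29, Option 3 31. Option 3 has a majority (≥31).

Option 3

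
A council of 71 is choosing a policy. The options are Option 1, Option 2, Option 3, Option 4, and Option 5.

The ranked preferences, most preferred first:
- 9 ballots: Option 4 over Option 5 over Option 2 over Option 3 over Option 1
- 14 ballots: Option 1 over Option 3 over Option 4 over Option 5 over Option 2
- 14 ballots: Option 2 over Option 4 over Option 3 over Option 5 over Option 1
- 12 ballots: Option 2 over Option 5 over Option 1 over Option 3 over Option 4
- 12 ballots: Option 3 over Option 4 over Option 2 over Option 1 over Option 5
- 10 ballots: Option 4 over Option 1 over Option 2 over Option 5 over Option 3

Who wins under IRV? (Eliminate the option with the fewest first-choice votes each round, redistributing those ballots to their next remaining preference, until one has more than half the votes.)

Round 1: Option 1 14, Option 2 26, Option 3 12, Option 4 19, Option 5 0. Option 5 eliminated.
Round 2: Option 1 14, Option 2 26, Option 3 12, Option 4 19. Option 3 eliminated.
Round 3: Option 1 14, Option 2 26, Option 4 31. Option 1 eliminated.
Round 4: Option 2 26, Option 4 45. Option 4 has a majority (≥36).

Option 4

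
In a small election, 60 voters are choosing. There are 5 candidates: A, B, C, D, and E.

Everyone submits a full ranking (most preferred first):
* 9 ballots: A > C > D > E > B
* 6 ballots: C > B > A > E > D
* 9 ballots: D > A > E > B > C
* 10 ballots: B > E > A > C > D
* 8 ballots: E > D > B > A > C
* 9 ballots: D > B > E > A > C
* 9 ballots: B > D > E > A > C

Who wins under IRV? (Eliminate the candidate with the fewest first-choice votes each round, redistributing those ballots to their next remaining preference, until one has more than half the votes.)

D

Round 1: A 9, B 19, C 6, D 18, E 8. C eliminated.
Round 2: A 9, B 25, D 18, E 8. E eliminated.
Round 3: A 9, B 25, D 26. A eliminated.
Round 4: B 25, D 35. D has a majority (≥31).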